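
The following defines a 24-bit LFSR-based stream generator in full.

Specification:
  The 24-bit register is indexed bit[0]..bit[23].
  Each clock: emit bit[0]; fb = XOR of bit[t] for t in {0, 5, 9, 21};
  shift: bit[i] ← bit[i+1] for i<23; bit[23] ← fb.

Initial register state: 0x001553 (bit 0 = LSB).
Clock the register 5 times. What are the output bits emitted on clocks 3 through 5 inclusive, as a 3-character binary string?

reg_0 = 0x001553
clock 1: out=1, reg = 0x800AA9
clock 2: out=1, reg = 0xC00554
clock 3: out=0, reg = 0x6002AA
clock 4: out=0, reg = 0xB00155
clock 5: out=1, reg = 0x5800AA

001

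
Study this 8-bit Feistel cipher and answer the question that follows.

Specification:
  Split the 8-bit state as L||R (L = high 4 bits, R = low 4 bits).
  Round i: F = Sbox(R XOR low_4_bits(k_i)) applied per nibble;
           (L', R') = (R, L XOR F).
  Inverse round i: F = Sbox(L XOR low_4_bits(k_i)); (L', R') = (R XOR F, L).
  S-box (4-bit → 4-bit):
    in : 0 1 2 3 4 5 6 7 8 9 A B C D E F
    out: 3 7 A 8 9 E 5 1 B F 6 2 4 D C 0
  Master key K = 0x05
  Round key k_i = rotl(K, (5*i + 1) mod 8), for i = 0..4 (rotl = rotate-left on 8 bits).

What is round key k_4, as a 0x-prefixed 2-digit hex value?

K = 0x05
k_0 = rotl(K, (5*0+1) mod 8) = rotl(K, 1) = 0x0A
k_1 = rotl(K, (5*1+1) mod 8) = rotl(K, 6) = 0x41
k_2 = rotl(K, (5*2+1) mod 8) = rotl(K, 3) = 0x28
k_3 = rotl(K, (5*3+1) mod 8) = rotl(K, 0) = 0x05
k_4 = rotl(K, (5*4+1) mod 8) = rotl(K, 5) = 0xA0

0xA0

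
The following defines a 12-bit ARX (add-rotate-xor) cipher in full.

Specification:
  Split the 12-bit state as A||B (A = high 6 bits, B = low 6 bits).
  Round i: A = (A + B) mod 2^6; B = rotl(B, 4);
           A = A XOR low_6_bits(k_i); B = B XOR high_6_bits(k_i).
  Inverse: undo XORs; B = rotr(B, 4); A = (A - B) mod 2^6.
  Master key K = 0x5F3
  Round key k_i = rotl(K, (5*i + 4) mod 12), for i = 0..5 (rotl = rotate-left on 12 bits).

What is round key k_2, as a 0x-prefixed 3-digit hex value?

K = 0x5F3
k_0 = rotl(K, (5*0+4) mod 12) = rotl(K, 4) = 0xF35
k_1 = rotl(K, (5*1+4) mod 12) = rotl(K, 9) = 0x6BE
k_2 = rotl(K, (5*2+4) mod 12) = rotl(K, 2) = 0x7CD

0x7CD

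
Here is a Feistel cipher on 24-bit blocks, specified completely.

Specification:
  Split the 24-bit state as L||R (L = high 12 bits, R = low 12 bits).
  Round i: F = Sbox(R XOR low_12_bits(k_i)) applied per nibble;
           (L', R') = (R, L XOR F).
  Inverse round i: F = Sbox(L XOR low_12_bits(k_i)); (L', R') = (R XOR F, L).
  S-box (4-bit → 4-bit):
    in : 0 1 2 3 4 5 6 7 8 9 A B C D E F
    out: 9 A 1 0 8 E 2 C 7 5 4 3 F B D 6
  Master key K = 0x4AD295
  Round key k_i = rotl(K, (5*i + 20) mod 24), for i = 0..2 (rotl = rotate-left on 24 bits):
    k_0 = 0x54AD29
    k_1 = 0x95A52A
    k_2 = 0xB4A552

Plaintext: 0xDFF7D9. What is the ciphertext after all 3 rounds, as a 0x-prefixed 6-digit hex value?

0x8E62AE

s_0 = plaintext = 0xDFF7D9
s_1 = Round(s_0, k_0) = 0x7D9996
s_2 = Round(s_1, k_1) = 0x9968E6
s_3 = Round(s_2, k_2) = 0x8E62AE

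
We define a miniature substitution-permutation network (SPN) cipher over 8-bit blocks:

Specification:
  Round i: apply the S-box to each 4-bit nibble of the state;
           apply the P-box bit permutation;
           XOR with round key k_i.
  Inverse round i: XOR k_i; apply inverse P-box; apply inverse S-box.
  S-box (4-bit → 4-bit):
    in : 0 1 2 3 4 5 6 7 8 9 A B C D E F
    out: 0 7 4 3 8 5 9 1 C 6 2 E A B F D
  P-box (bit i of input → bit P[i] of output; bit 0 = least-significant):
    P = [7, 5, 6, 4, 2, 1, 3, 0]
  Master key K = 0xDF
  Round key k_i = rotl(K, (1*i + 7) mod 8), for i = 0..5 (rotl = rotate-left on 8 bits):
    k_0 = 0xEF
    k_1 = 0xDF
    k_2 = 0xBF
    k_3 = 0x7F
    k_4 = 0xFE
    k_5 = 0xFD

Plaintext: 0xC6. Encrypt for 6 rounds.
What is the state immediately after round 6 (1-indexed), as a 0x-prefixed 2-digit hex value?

s_0 = plaintext = 0xC6
s_1 = Round(s_0, k_0) = 0x7C
s_2 = Round(s_1, k_1) = 0xEB
s_3 = Round(s_2, k_2) = 0xC0
s_4 = Round(s_3, k_3) = 0x7C
s_5 = Round(s_4, k_4) = 0xCA
s_6 = Round(s_5, k_5) = 0xDE

0xDE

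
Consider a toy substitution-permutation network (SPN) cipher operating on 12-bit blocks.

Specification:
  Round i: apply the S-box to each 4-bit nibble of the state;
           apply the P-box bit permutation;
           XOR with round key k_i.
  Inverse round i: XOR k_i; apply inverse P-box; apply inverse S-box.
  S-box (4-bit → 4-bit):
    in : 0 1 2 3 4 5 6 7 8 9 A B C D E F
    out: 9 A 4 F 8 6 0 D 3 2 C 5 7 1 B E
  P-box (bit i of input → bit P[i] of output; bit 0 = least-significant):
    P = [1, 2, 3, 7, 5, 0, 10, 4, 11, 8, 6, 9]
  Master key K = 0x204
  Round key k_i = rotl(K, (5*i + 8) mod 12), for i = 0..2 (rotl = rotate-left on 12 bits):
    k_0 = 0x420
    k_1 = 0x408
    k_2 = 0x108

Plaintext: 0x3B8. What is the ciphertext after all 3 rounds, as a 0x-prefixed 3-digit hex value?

0xC4F

s_0 = plaintext = 0x3B8
s_1 = Round(s_0, k_0) = 0xB46
s_2 = Round(s_1, k_1) = 0xC58
s_3 = Round(s_2, k_2) = 0xC4F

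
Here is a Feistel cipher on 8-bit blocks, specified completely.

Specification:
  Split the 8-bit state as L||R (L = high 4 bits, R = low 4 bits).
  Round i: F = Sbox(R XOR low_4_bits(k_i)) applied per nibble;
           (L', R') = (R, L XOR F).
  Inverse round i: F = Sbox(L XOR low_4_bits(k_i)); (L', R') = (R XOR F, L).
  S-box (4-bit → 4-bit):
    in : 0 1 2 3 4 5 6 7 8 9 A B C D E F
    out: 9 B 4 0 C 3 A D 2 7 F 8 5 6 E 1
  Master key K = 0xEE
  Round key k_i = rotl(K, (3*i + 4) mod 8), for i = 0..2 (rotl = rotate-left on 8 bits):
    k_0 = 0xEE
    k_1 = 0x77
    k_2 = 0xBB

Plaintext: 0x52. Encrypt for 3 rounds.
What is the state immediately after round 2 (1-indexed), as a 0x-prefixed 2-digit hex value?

s_0 = plaintext = 0x52
s_1 = Round(s_0, k_0) = 0x20
s_2 = Round(s_1, k_1) = 0x0F
s_3 = Round(s_2, k_2) = 0xFC

0x0F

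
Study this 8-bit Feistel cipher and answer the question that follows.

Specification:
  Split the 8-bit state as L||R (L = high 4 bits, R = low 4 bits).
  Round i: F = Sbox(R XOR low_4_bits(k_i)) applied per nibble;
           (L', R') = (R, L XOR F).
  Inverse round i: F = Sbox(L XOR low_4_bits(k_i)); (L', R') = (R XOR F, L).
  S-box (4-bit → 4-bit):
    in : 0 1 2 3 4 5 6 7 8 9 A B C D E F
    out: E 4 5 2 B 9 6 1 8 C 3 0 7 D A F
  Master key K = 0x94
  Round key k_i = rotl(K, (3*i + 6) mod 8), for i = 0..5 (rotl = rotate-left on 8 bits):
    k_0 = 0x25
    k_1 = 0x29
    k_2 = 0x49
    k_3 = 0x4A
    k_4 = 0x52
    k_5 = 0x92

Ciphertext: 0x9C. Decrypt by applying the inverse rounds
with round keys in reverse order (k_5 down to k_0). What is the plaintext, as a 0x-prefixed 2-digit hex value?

s_0 = ciphertext = 0x9C
s_1 = InvRound(s_0, k_5) = 0xC9
s_2 = InvRound(s_1, k_4) = 0x3C
s_3 = InvRound(s_2, k_3) = 0x03
s_4 = InvRound(s_3, k_2) = 0xF0
s_5 = InvRound(s_4, k_1) = 0x6F
s_6 = InvRound(s_5, k_0) = 0xD6

0xD6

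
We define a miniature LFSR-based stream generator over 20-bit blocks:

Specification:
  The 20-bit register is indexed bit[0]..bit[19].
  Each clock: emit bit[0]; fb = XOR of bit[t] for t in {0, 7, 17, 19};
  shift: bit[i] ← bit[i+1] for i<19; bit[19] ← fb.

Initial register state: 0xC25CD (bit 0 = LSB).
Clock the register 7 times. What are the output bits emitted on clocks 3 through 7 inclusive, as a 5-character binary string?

reg_0 = 0xC25CD
clock 1: out=1, reg = 0xE12E6
clock 2: out=0, reg = 0xF0973
clock 3: out=1, reg = 0xF84B9
clock 4: out=1, reg = 0x7C25C
clock 5: out=0, reg = 0xBE12E
clock 6: out=0, reg = 0x5F097
clock 7: out=1, reg = 0x2F84B

11001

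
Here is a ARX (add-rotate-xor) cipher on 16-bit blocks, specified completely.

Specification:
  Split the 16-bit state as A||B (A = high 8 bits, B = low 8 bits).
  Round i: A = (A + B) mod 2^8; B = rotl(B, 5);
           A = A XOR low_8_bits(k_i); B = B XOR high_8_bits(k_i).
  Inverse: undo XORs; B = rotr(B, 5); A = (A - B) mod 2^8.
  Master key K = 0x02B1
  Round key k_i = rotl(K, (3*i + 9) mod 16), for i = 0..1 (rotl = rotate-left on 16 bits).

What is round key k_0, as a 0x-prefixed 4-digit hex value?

K = 0x02B1
k_0 = rotl(K, (3*0+9) mod 16) = rotl(K, 9) = 0x6205

0x6205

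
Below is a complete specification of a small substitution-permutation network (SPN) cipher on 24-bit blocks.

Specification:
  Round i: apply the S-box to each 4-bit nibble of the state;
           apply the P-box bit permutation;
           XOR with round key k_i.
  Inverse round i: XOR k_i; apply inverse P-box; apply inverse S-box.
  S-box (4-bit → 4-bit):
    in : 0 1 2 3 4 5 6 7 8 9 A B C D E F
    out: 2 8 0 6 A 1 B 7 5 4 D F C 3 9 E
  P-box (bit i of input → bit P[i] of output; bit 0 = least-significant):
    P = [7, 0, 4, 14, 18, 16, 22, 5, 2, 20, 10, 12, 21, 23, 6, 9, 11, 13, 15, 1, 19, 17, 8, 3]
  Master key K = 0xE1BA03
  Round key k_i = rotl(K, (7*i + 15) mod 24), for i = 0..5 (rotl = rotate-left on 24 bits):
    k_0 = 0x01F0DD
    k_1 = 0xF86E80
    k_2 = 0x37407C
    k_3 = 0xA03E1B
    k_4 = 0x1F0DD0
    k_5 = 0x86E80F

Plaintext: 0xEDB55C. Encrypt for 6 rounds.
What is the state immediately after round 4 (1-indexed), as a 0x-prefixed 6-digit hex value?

0xBB52B6

s_0 = plaintext = 0xEDB55C
s_1 = Round(s_0, k_0) = 0xAD9A81
s_2 = Round(s_1, k_1) = 0xB413CC
s_3 = Round(s_2, k_2) = 0x6D2746
s_4 = Round(s_3, k_3) = 0xBB52B6
s_5 = Round(s_4, k_4) = 0x70E47B
s_6 = Round(s_5, k_5) = 0xF99B9E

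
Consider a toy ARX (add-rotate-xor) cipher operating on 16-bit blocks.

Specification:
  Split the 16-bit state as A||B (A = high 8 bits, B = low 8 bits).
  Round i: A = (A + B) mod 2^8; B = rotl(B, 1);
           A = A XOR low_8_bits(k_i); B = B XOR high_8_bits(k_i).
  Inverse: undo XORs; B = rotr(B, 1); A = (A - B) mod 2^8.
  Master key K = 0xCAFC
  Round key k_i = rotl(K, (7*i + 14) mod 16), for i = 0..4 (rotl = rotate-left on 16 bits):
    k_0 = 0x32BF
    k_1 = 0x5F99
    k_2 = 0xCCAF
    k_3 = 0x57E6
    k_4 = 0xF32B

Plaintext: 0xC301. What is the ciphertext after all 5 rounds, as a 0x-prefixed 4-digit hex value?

0x8397

s_0 = plaintext = 0xC301
s_1 = Round(s_0, k_0) = 0x7B30
s_2 = Round(s_1, k_1) = 0x323F
s_3 = Round(s_2, k_2) = 0xDEB2
s_4 = Round(s_3, k_3) = 0x7632
s_5 = Round(s_4, k_4) = 0x8397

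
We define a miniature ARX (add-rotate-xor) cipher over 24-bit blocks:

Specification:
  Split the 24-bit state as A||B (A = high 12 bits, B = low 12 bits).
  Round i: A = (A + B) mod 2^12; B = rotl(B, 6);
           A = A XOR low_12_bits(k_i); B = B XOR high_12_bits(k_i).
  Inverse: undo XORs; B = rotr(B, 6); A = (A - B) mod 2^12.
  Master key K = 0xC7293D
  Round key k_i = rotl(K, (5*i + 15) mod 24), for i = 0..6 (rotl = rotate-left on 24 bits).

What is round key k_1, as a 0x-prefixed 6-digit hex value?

K = 0xC7293D
k_0 = rotl(K, (5*0+15) mod 24) = rotl(K, 15) = 0x9EE394
k_1 = rotl(K, (5*1+15) mod 24) = rotl(K, 20) = 0xDC7293

0xDC7293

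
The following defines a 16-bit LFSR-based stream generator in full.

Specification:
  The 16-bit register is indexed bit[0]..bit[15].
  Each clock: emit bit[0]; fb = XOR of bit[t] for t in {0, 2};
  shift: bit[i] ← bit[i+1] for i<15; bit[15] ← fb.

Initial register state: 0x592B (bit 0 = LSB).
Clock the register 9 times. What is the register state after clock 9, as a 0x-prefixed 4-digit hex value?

reg_0 = 0x592B
clock 1: out=1, reg = 0xAC95
clock 2: out=1, reg = 0x564A
clock 3: out=0, reg = 0x2B25
clock 4: out=1, reg = 0x1592
clock 5: out=0, reg = 0x0AC9
clock 6: out=1, reg = 0x8564
clock 7: out=0, reg = 0xC2B2
clock 8: out=0, reg = 0x6159
clock 9: out=1, reg = 0xB0AC

0xB0AC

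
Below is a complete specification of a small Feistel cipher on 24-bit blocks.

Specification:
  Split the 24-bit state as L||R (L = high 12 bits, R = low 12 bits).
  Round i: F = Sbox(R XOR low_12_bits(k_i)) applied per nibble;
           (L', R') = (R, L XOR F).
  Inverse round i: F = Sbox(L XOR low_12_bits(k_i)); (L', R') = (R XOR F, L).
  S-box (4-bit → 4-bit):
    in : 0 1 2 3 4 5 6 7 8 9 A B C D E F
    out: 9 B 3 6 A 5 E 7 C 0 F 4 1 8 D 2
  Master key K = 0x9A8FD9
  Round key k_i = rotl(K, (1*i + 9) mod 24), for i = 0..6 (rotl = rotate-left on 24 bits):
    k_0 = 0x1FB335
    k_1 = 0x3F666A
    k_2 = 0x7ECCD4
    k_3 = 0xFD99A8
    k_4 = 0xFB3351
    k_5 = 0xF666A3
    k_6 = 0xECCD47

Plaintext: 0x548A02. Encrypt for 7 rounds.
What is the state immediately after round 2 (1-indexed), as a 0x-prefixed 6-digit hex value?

0x52FCA7

s_0 = plaintext = 0x548A02
s_1 = Round(s_0, k_0) = 0xA0252F
s_2 = Round(s_1, k_1) = 0x52FCA7
s_3 = Round(s_2, k_2) = 0xCA7C59
s_4 = Round(s_3, k_3) = 0xC5998C
s_5 = Round(s_4, k_4) = 0x98C3D1
s_6 = Round(s_5, k_5) = 0x3D1CFF
s_7 = Round(s_6, k_6) = 0xCFF89D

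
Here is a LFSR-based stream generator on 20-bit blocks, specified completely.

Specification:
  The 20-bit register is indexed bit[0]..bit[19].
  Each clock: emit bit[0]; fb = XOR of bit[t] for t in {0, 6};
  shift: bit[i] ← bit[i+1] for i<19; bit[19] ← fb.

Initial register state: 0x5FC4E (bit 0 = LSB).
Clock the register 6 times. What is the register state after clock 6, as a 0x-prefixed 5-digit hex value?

0xFD7F1

reg_0 = 0x5FC4E
clock 1: out=0, reg = 0xAFE27
clock 2: out=1, reg = 0xD7F13
clock 3: out=1, reg = 0xEBF89
clock 4: out=1, reg = 0xF5FC4
clock 5: out=0, reg = 0xFAFE2
clock 6: out=0, reg = 0xFD7F1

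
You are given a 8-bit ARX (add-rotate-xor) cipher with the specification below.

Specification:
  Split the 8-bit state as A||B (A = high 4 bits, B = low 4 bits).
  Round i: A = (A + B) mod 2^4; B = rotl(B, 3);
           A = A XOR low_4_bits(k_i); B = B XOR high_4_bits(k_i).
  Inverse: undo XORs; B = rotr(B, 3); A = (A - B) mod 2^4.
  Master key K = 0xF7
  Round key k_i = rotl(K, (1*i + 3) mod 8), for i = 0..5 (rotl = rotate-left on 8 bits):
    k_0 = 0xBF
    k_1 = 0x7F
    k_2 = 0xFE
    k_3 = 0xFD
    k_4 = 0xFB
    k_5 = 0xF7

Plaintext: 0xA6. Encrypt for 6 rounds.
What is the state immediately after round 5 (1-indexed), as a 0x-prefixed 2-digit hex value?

0x99

s_0 = plaintext = 0xA6
s_1 = Round(s_0, k_0) = 0xF8
s_2 = Round(s_1, k_1) = 0x83
s_3 = Round(s_2, k_2) = 0x56
s_4 = Round(s_3, k_3) = 0x6C
s_5 = Round(s_4, k_4) = 0x99
s_6 = Round(s_5, k_5) = 0x53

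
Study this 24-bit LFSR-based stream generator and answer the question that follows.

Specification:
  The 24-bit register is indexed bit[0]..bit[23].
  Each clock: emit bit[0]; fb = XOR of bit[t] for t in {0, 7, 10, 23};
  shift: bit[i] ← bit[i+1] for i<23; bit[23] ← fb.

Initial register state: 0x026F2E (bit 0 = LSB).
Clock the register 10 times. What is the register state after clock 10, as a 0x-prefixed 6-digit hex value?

0xB6409B

reg_0 = 0x026F2E
clock 1: out=0, reg = 0x813797
clock 2: out=1, reg = 0x409BCB
clock 3: out=1, reg = 0x204DE5
clock 4: out=1, reg = 0x9026F2
clock 5: out=0, reg = 0xC81379
clock 6: out=1, reg = 0x6409BC
clock 7: out=0, reg = 0xB204DE
clock 8: out=0, reg = 0xD9026F
clock 9: out=1, reg = 0x6C8137
clock 10: out=1, reg = 0xB6409B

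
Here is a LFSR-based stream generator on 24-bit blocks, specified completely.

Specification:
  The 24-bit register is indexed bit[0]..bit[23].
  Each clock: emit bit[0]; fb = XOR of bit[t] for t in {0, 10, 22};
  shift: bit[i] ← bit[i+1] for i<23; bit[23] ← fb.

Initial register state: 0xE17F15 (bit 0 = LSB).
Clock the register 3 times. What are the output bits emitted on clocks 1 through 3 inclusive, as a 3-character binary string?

reg_0 = 0xE17F15
clock 1: out=1, reg = 0xF0BF8A
clock 2: out=0, reg = 0x785FC5
clock 3: out=1, reg = 0xBC2FE2

101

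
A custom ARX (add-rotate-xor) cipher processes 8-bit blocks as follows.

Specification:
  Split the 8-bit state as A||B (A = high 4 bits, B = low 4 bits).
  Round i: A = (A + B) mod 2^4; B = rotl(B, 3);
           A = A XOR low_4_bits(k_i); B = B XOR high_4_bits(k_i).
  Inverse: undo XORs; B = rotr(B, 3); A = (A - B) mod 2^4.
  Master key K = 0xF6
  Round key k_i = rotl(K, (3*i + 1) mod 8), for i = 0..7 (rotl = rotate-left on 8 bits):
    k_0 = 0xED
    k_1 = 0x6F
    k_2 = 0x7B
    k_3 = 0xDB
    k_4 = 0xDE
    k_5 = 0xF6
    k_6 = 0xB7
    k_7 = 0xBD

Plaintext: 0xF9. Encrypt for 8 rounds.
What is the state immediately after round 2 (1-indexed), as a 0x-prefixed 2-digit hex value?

0x87

s_0 = plaintext = 0xF9
s_1 = Round(s_0, k_0) = 0x52
s_2 = Round(s_1, k_1) = 0x87
s_3 = Round(s_2, k_2) = 0x4C
s_4 = Round(s_3, k_3) = 0xBB
s_5 = Round(s_4, k_4) = 0x80
s_6 = Round(s_5, k_5) = 0xEF
s_7 = Round(s_6, k_6) = 0xA4
s_8 = Round(s_7, k_7) = 0x39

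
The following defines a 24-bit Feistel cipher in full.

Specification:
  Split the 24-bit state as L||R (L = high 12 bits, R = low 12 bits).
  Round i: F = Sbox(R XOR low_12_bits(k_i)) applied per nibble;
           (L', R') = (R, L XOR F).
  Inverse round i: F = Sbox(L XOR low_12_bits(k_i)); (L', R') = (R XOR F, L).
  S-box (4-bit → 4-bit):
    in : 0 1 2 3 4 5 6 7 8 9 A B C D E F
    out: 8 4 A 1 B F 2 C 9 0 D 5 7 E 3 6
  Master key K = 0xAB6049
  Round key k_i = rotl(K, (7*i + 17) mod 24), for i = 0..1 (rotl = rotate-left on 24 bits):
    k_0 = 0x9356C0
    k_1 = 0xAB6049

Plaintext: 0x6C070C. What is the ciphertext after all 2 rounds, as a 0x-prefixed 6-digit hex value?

0x2B7D6F

s_0 = plaintext = 0x6C070C
s_1 = Round(s_0, k_0) = 0x70C2B7
s_2 = Round(s_1, k_1) = 0x2B7D6F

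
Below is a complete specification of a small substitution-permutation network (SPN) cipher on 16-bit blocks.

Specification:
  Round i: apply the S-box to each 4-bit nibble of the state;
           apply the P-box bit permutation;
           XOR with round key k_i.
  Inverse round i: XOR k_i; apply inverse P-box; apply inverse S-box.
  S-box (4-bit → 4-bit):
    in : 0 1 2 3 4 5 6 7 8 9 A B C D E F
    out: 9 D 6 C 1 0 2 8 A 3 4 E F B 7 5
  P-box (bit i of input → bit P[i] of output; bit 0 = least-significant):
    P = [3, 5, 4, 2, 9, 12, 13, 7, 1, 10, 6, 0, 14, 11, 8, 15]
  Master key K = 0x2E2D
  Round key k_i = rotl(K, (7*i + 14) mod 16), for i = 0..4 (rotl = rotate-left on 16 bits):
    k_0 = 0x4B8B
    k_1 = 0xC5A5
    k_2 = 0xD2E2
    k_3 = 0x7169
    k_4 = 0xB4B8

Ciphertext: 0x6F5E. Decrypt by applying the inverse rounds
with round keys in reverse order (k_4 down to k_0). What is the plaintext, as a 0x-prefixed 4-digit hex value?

s_0 = ciphertext = 0x6F5E
s_1 = InvRound(s_0, k_4) = 0xCFD8
s_2 = InvRound(s_1, k_3) = 0x88C2
s_3 = InvRound(s_2, k_2) = 0x9596
s_4 = InvRound(s_3, k_1) = 0x4062
s_5 = InvRound(s_4, k_0) = 0x2309

0x2309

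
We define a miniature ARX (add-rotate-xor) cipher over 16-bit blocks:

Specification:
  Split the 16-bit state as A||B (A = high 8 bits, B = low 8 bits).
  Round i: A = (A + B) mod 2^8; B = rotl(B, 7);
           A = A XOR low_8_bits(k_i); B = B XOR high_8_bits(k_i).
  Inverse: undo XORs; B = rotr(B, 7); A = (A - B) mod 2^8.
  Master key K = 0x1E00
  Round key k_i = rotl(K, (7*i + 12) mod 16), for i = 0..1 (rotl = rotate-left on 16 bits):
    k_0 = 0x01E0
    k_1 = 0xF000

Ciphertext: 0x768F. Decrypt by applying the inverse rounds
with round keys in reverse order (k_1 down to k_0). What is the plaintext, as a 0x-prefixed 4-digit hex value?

0x99FF

s_0 = ciphertext = 0x768F
s_1 = InvRound(s_0, k_1) = 0x78FE
s_2 = InvRound(s_1, k_0) = 0x99FF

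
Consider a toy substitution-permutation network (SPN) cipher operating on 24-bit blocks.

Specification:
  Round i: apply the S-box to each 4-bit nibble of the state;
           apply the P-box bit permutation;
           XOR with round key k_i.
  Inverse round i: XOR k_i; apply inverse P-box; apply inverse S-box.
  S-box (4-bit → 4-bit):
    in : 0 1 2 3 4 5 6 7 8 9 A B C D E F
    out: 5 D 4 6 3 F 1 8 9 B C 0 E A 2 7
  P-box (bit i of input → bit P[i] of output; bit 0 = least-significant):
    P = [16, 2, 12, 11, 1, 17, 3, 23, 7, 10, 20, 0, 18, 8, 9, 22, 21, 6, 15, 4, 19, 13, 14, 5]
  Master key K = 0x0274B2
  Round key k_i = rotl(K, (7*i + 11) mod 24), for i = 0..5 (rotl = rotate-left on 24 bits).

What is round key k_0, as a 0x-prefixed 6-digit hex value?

0xA59013

K = 0x0274B2
k_0 = rotl(K, (7*0+11) mod 24) = rotl(K, 11) = 0xA59013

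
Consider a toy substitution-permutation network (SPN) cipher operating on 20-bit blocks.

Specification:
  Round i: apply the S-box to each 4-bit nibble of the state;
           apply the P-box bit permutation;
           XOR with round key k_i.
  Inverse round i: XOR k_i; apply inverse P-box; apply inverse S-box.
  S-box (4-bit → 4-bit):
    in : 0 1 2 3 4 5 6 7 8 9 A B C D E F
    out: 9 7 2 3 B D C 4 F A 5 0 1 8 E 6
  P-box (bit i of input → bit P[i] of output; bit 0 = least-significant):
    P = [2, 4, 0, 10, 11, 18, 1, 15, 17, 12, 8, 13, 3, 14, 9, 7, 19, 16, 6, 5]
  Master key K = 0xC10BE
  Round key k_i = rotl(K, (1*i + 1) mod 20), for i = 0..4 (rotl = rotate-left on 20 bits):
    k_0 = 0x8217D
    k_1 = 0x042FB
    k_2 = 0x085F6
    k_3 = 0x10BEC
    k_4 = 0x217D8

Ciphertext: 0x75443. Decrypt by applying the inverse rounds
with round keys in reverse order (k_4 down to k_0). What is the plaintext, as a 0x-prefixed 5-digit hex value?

0xA128A

s_0 = ciphertext = 0x75443
s_1 = InvRound(s_0, k_4) = 0x287FF
s_2 = InvRound(s_1, k_3) = 0x2BC5E
s_3 = InvRound(s_2, k_2) = 0xD08CB
s_4 = InvRound(s_3, k_1) = 0x4FB32
s_5 = InvRound(s_4, k_0) = 0xA128A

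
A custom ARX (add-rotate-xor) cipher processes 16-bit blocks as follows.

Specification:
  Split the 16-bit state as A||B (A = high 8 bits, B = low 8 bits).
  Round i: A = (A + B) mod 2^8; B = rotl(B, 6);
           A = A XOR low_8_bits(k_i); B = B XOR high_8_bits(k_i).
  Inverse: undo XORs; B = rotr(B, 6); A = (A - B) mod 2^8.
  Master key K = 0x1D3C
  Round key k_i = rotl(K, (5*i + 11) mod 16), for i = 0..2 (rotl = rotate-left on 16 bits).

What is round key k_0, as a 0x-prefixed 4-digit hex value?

K = 0x1D3C
k_0 = rotl(K, (5*0+11) mod 16) = rotl(K, 11) = 0xE0E9

0xE0E9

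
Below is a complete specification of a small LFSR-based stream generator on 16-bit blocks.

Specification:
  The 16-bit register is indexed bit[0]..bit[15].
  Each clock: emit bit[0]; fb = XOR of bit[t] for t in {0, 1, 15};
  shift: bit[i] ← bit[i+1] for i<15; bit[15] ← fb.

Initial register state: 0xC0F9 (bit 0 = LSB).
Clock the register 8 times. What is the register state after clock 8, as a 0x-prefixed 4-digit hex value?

reg_0 = 0xC0F9
clock 1: out=1, reg = 0x607C
clock 2: out=0, reg = 0x303E
clock 3: out=0, reg = 0x981F
clock 4: out=1, reg = 0xCC0F
clock 5: out=1, reg = 0xE607
clock 6: out=1, reg = 0xF303
clock 7: out=1, reg = 0xF981
clock 8: out=1, reg = 0x7CC0

0x7CC0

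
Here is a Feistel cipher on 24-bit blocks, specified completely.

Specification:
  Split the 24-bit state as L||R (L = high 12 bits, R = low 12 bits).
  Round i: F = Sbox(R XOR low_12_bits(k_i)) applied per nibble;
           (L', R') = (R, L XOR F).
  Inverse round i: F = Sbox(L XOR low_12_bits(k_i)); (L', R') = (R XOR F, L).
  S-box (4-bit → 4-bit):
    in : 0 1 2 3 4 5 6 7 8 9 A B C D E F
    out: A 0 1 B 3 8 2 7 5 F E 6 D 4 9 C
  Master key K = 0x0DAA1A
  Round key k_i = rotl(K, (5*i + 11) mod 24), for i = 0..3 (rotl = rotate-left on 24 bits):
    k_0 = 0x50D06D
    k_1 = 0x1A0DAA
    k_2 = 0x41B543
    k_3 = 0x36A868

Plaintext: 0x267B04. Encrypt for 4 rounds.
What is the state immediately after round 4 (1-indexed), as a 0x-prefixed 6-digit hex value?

0x40A9B4

s_0 = plaintext = 0x267B04
s_1 = Round(s_0, k_0) = 0xB04448
s_2 = Round(s_1, k_1) = 0x448495
s_3 = Round(s_2, k_2) = 0x49540A
s_4 = Round(s_3, k_3) = 0x40A9B4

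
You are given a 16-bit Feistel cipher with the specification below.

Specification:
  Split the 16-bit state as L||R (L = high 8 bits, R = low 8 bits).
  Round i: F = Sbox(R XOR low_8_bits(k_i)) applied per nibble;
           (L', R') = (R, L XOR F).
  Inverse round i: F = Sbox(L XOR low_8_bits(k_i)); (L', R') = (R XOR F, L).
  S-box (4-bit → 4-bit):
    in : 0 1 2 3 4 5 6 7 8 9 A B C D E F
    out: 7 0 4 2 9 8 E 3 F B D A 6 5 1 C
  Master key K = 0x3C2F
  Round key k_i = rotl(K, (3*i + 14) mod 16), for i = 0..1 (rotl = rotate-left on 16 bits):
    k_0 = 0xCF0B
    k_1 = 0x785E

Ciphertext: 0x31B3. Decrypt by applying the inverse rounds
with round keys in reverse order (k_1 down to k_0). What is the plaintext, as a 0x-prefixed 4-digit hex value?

s_0 = ciphertext = 0x31B3
s_1 = InvRound(s_0, k_1) = 0x5F31
s_2 = InvRound(s_1, k_0) = 0xB85F

0xB85F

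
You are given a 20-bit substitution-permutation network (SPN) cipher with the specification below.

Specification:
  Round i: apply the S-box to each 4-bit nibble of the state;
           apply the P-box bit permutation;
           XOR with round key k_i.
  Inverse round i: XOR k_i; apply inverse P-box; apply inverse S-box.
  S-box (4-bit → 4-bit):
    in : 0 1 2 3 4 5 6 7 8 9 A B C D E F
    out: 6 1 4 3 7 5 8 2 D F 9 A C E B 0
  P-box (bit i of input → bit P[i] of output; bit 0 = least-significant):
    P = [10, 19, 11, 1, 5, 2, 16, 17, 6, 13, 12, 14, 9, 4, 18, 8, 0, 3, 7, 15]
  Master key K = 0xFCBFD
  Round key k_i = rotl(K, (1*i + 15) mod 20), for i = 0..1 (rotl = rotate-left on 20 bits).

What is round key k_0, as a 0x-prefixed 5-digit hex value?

0xEFE5F

K = 0xFCBFD
k_0 = rotl(K, (1*0+15) mod 20) = rotl(K, 15) = 0xEFE5F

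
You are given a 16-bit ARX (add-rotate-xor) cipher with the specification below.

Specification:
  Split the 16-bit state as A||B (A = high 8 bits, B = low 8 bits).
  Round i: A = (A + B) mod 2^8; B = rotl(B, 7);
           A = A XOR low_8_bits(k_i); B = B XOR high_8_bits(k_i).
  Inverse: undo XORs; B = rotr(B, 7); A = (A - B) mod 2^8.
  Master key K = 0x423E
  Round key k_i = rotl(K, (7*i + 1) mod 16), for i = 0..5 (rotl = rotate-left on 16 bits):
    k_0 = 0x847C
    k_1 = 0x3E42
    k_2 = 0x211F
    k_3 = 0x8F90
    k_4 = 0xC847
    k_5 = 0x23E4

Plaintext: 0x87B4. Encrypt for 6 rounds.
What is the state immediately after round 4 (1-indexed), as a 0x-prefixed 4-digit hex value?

0xA04B

s_0 = plaintext = 0x87B4
s_1 = Round(s_0, k_0) = 0x47DE
s_2 = Round(s_1, k_1) = 0x6751
s_3 = Round(s_2, k_2) = 0xA789
s_4 = Round(s_3, k_3) = 0xA04B
s_5 = Round(s_4, k_4) = 0xAC6D
s_6 = Round(s_5, k_5) = 0xFD95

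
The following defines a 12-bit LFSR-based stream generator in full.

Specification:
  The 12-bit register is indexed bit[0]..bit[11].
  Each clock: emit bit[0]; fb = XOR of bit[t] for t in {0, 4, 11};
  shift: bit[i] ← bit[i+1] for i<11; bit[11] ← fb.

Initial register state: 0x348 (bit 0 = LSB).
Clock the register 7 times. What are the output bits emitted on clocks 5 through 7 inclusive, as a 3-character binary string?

001

reg_0 = 0x348
clock 1: out=0, reg = 0x1A4
clock 2: out=0, reg = 0x0D2
clock 3: out=0, reg = 0x869
clock 4: out=1, reg = 0x434
clock 5: out=0, reg = 0xA1A
clock 6: out=0, reg = 0x50D
clock 7: out=1, reg = 0xA86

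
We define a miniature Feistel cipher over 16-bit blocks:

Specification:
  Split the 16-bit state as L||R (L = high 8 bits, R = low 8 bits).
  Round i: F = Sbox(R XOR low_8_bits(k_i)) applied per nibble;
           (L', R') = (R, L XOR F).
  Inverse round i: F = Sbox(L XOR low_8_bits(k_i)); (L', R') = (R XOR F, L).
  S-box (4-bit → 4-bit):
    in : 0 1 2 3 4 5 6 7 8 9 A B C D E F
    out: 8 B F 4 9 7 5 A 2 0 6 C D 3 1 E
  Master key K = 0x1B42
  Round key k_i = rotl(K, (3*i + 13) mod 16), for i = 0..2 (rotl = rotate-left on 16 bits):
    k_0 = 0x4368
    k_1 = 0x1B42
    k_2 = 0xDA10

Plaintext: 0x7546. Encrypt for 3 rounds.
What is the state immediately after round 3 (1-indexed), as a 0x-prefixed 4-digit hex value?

s_0 = plaintext = 0x7546
s_1 = Round(s_0, k_0) = 0x4684
s_2 = Round(s_1, k_1) = 0x8493
s_3 = Round(s_2, k_2) = 0x93A0

0x93A0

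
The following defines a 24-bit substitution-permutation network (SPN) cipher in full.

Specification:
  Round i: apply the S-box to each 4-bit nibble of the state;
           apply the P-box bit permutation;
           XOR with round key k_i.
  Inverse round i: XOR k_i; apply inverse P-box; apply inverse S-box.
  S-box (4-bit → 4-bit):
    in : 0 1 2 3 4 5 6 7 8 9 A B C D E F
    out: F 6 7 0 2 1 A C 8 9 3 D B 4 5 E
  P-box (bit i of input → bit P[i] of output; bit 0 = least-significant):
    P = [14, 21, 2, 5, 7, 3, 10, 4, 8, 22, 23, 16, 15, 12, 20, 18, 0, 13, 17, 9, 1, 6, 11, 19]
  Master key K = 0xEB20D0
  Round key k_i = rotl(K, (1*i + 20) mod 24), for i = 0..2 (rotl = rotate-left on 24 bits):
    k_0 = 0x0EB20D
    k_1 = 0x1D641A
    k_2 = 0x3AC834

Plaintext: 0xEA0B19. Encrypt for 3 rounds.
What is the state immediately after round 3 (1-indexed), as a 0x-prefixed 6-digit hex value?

0xC6E7E0

s_0 = plaintext = 0xEA0B19
s_1 = Round(s_0, k_0) = 0x9B4F26
s_2 = Round(s_1, k_1) = 0xF672B1
s_3 = Round(s_2, k_2) = 0xC6E7E0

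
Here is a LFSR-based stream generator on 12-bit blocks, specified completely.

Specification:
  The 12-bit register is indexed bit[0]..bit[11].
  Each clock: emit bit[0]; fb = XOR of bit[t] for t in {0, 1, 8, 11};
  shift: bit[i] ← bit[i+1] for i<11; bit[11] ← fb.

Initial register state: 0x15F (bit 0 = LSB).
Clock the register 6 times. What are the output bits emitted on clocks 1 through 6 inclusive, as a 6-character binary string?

111110

reg_0 = 0x15F
clock 1: out=1, reg = 0x8AF
clock 2: out=1, reg = 0xC57
clock 3: out=1, reg = 0xE2B
clock 4: out=1, reg = 0xF15
clock 5: out=1, reg = 0xF8A
clock 6: out=0, reg = 0xFC5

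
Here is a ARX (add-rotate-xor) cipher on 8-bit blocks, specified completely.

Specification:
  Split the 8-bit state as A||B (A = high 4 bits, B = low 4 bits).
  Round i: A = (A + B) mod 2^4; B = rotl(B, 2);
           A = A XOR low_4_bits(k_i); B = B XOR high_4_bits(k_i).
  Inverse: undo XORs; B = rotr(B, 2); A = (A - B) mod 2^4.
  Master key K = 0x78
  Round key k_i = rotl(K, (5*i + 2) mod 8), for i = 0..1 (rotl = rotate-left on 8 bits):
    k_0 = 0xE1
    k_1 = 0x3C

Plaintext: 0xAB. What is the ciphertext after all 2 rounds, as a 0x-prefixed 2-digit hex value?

0x83

s_0 = plaintext = 0xAB
s_1 = Round(s_0, k_0) = 0x40
s_2 = Round(s_1, k_1) = 0x83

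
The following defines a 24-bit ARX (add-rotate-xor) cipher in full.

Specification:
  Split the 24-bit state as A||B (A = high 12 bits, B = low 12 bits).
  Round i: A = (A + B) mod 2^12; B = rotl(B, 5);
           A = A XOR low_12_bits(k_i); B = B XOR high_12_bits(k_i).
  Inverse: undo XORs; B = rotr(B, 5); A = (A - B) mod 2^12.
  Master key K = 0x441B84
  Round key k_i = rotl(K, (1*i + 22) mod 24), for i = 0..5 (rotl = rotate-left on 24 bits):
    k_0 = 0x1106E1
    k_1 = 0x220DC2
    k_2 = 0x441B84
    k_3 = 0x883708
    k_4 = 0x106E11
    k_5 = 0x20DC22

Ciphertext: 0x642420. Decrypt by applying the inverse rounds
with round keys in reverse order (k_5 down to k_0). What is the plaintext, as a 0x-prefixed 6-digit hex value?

s_0 = ciphertext = 0x642420
s_1 = InvRound(s_0, k_5) = 0x3AF6B1
s_2 = InvRound(s_1, k_4) = 0x201BBD
s_3 = InvRound(s_2, k_3) = 0x5F0F19
s_4 = InvRound(s_3, k_2) = 0x21AC5A
s_5 = InvRound(s_4, k_1) = 0x265D73
s_6 = InvRound(s_5, k_0) = 0x2A11E3

0x2A11E3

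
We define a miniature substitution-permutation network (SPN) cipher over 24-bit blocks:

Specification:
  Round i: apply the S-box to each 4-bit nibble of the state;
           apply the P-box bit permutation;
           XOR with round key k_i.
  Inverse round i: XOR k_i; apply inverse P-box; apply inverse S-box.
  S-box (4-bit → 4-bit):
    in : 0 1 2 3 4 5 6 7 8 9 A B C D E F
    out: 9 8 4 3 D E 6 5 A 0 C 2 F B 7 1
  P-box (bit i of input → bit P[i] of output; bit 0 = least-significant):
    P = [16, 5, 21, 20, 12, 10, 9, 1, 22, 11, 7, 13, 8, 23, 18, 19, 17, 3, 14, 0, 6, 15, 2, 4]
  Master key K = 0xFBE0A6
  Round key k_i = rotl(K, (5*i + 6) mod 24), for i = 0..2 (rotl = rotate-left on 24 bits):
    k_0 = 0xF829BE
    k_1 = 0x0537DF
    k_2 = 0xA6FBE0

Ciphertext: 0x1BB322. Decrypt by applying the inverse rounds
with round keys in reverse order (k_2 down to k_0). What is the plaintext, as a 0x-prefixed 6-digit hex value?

s_0 = ciphertext = 0x1BB322
s_1 = InvRound(s_0, k_2) = 0xF25614
s_2 = InvRound(s_1, k_1) = 0xFCE414
s_3 = InvRound(s_2, k_0) = 0xB6768B

0xB6768B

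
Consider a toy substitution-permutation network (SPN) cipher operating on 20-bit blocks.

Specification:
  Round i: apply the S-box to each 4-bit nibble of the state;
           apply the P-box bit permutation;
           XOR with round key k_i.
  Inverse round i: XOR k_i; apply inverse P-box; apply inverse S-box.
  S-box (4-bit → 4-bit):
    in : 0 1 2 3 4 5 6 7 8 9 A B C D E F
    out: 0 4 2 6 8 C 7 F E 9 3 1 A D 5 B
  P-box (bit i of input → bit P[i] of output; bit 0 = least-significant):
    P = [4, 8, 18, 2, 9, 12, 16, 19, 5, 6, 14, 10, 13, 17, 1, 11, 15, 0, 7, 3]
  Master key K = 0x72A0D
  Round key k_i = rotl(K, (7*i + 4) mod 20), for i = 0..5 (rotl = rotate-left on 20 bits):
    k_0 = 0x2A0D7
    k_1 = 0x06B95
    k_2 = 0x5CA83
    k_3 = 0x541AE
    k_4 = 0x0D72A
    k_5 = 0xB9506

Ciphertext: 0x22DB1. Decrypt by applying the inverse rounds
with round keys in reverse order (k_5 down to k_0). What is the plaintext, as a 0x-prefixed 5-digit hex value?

0xDBD1F

s_0 = ciphertext = 0x22DB1
s_1 = InvRound(s_0, k_5) = 0x6DB89
s_2 = InvRound(s_1, k_4) = 0x38901
s_3 = InvRound(s_2, k_3) = 0x78E05
s_4 = InvRound(s_3, k_2) = 0x13504
s_5 = InvRound(s_4, k_1) = 0x3456B
s_6 = InvRound(s_5, k_0) = 0xDBD1F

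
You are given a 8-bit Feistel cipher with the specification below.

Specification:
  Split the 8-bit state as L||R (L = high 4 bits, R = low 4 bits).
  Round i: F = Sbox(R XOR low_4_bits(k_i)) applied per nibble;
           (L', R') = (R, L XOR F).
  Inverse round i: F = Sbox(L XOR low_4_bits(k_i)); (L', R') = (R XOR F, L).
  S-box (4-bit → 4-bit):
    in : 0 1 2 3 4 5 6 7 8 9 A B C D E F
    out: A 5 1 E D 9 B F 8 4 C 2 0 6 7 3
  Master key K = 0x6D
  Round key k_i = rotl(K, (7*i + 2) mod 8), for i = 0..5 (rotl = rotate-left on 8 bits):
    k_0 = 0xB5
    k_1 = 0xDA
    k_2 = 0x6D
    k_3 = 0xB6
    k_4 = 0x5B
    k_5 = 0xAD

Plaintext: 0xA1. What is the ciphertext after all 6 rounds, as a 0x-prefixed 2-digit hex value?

0x7D

s_0 = plaintext = 0xA1
s_1 = Round(s_0, k_0) = 0x17
s_2 = Round(s_1, k_1) = 0x77
s_3 = Round(s_2, k_2) = 0x7B
s_4 = Round(s_3, k_3) = 0xB1
s_5 = Round(s_4, k_4) = 0x17
s_6 = Round(s_5, k_5) = 0x7D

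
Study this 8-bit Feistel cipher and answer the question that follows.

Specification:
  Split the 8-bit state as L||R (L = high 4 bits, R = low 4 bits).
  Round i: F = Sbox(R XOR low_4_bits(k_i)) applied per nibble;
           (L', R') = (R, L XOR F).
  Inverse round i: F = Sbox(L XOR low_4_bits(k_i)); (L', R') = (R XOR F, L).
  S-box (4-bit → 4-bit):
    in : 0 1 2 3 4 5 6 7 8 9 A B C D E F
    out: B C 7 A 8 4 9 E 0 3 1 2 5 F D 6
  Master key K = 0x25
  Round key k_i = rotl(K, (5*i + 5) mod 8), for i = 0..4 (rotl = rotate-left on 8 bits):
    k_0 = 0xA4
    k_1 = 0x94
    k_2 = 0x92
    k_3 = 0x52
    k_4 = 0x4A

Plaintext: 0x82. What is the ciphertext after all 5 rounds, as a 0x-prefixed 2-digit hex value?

0x44

s_0 = plaintext = 0x82
s_1 = Round(s_0, k_0) = 0x21
s_2 = Round(s_1, k_1) = 0x16
s_3 = Round(s_2, k_2) = 0x69
s_4 = Round(s_3, k_3) = 0x94
s_5 = Round(s_4, k_4) = 0x44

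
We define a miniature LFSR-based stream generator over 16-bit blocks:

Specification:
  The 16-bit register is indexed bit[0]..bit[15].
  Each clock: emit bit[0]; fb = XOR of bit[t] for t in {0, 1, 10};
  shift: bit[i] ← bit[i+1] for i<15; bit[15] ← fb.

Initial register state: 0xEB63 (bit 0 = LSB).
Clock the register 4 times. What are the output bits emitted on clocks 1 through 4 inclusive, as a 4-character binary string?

reg_0 = 0xEB63
clock 1: out=1, reg = 0x75B1
clock 2: out=1, reg = 0x3AD8
clock 3: out=0, reg = 0x1D6C
clock 4: out=0, reg = 0x8EB6

1100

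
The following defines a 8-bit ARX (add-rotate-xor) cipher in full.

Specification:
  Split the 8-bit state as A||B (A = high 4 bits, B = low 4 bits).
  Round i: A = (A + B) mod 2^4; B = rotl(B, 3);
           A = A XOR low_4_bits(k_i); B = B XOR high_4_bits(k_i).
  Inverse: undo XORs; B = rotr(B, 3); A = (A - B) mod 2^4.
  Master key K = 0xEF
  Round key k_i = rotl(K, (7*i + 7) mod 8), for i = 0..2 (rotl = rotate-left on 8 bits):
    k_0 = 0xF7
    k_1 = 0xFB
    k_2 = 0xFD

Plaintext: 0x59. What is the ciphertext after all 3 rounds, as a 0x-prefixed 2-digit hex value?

0x0C

s_0 = plaintext = 0x59
s_1 = Round(s_0, k_0) = 0x93
s_2 = Round(s_1, k_1) = 0x76
s_3 = Round(s_2, k_2) = 0x0C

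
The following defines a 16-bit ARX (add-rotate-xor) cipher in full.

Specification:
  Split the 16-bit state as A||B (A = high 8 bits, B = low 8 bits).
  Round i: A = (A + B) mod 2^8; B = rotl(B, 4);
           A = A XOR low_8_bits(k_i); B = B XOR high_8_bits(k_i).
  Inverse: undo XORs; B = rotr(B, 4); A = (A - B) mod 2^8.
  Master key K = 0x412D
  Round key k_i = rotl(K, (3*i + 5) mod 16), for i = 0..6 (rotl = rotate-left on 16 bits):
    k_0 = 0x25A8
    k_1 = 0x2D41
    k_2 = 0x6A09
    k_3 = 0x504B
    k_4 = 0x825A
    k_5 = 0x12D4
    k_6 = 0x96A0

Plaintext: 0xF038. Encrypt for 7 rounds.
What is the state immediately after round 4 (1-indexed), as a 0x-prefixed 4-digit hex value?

0x8EB1

s_0 = plaintext = 0xF038
s_1 = Round(s_0, k_0) = 0x80A6
s_2 = Round(s_1, k_1) = 0x6747
s_3 = Round(s_2, k_2) = 0xA71E
s_4 = Round(s_3, k_3) = 0x8EB1
s_5 = Round(s_4, k_4) = 0x6599
s_6 = Round(s_5, k_5) = 0x2A8B
s_7 = Round(s_6, k_6) = 0x152E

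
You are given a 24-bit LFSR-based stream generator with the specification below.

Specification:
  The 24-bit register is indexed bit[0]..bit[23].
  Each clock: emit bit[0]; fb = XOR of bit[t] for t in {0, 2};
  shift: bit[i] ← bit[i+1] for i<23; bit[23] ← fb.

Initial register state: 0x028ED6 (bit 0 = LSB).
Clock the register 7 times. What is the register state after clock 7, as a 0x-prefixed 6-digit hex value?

reg_0 = 0x028ED6
clock 1: out=0, reg = 0x81476B
clock 2: out=1, reg = 0xC0A3B5
clock 3: out=1, reg = 0x6051DA
clock 4: out=0, reg = 0x3028ED
clock 5: out=1, reg = 0x181476
clock 6: out=0, reg = 0x8C0A3B
clock 7: out=1, reg = 0xC6051D

0xC6051D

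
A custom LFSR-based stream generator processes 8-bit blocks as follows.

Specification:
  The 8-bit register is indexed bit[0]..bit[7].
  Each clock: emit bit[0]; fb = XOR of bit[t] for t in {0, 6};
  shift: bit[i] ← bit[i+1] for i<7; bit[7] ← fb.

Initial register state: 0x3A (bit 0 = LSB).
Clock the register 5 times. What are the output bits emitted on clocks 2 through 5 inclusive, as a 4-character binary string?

reg_0 = 0x3A
clock 1: out=0, reg = 0x1D
clock 2: out=1, reg = 0x8E
clock 3: out=0, reg = 0x47
clock 4: out=1, reg = 0x23
clock 5: out=1, reg = 0x91

1011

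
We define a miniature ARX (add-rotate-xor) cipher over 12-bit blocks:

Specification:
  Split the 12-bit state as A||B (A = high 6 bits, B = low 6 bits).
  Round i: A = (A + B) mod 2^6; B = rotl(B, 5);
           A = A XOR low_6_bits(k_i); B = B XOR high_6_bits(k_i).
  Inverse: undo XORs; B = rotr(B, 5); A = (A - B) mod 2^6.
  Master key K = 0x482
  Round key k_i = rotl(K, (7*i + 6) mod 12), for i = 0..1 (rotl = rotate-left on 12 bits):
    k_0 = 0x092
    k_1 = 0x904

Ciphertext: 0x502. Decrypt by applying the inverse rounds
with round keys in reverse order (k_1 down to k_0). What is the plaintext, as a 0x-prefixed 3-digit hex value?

0xCDE

s_0 = ciphertext = 0x502
s_1 = InvRound(s_0, k_1) = 0x0CD
s_2 = InvRound(s_1, k_0) = 0xCDE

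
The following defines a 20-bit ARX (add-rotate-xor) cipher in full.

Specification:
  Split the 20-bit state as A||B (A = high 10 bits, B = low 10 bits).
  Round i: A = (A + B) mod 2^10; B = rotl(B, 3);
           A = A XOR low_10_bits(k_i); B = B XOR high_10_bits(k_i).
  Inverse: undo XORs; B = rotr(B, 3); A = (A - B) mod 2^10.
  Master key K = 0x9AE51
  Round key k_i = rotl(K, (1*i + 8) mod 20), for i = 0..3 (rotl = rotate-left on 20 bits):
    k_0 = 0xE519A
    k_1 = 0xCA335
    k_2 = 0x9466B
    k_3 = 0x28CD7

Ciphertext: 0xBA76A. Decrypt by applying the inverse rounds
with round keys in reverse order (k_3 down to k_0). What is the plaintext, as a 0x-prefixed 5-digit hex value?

s_0 = ciphertext = 0xBA76A
s_1 = InvRound(s_0, k_3) = 0x514F9
s_2 = InvRound(s_1, k_2) = 0xB6455
s_3 = InvRound(s_2, k_1) = 0xBF6EF
s_4 = InvRound(s_3, k_0) = 0x6E1AF

0x6E1AF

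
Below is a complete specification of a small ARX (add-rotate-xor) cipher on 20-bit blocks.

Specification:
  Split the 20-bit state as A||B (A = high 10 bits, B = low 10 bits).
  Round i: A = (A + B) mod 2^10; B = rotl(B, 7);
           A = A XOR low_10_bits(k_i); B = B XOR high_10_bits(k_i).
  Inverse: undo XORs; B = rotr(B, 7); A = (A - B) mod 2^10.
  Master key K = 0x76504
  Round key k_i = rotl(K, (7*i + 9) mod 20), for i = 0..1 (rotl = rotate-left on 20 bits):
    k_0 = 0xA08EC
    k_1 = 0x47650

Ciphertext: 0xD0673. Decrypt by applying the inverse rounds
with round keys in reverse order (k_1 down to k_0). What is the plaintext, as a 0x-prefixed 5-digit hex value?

s_0 = ciphertext = 0xD0673
s_1 = InvRound(s_0, k_1) = 0x66F76
s_2 = InvRound(s_1, k_0) = 0x753A3

0x753A3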